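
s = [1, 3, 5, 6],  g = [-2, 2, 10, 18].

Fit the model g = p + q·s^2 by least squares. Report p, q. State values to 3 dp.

Setting ∂/∂p … = 0 gives: 4·p + 71·q = 28;  71·p + 2003·q = 914.
(Σ1 = 4, Σs^2 = 71, Σs^2·s^2 = 2003, Σg = 28, Σs^2·g = 914.)
Eliminating q: 2003·(row 1) − 71·(row 2) gives 2971·p = 2003·28 − 71·914 = -8810, so p = -8810/2971.
Then q = (914 − 71·(-8810/2971))/2003 = 1668/2971.

p = -2.965, q = 0.561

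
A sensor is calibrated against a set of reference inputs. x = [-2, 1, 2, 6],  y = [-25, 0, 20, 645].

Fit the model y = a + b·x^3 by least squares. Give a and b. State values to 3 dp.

From the data, Σ1 = 4, Σx^3 = 217, Σx^3·x^3 = 46785.
And Σy = 640, Σx^3·y = 139680.
AᵀA·[a, b]ᵀ = Aᵀy becomes [[4, 217]; [217, 46785]]·[a, b]ᵀ = [640, 139680]ᵀ.
det = 4·46785 − 217² = 140051.
a = (640·46785 − 217·139680)/140051 = -368160/140051; b = (4·139680 − 217·640)/140051 = 419840/140051.

a = -2.629, b = 2.998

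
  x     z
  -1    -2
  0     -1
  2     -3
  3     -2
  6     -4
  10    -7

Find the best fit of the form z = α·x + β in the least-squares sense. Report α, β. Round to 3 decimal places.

α = -0.488, β = -1.540

AᵀA·[α, β]ᵀ = Aᵀz reads: 150·α + 20·β = -104;  20·α + 6·β = -19.
(Σx·x = 150, Σx = 20, Σ1 = 6, Σx·z = -104, Σz = -19.)
Determinant 150·6 − 20² = 500.
α = ((-104)·6 − 20·(-19))/500 = -61/125; β = (150·(-19) − 20·(-104))/500 = -77/50.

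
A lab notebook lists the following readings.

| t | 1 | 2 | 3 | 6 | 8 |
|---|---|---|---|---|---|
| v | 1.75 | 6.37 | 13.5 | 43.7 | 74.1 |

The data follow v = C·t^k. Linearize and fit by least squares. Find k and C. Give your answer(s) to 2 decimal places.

With ln vᵢ as the transformed response and ln tᵢ as the regressor:
Over the data: Σln t = 5.6630, Σ(ln t)² = 9.2219, Σln v = 13.0967, Σln t·ln v = 19.8637.
Normal system: [[9.2219, 5.6630]; [5.6630, 5]]·[k, ln C]ᵀ = [19.8637, 13.0967]ᵀ.
Δ = 9.2219·5 − (5.6630)² = 14.0403; k = (19.8637·5 − 5.6630·13.0967)/14.0403 = 1.79147, ln C = (9.2219·13.0967 − 5.6630·19.8637)/14.0403 = 0.59033, so C = exp(0.59033) = 1.80458.

k = 1.79, C = 1.80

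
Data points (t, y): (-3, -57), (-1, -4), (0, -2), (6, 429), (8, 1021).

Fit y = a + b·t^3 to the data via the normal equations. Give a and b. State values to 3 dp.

The normal system AᵀA·[a, b]ᵀ = Aᵀy is [[5, 700]; [700, 309530]]·[a, b]ᵀ = [1387, 616959]ᵀ.
det = 5·309530 − 700² = 1057650.
a = (1387·309530 − 700·616959)/1057650 = -255319/105765; b = (5·616959 − 700·1387)/1057650 = 422779/211530.

a = -2.414, b = 1.999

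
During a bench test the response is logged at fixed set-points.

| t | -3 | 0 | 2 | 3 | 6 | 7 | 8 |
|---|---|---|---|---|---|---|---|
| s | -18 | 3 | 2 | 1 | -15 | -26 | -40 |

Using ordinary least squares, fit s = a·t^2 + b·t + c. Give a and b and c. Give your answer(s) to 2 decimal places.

Compute the Gram sums: Σt^2·t^2 = 7971, Σt^2·t = 1079, Σt^2 = 171, Σt·t = 171, Σt = 23, Σ1 = 7.
Right-hand side: Σt^2·s = -4519, Σt·s = -531, Σs = -93.
MᵀM·[a, b, c]ᵀ = Mᵀs becomes [[7971, 1079, 171]; [1079, 171, 23]; [171, 23, 7]]·[a, b, c]ᵀ = [-4519, -531, -93]ᵀ.
Row-reducing yields a = -42815/41384, b = 134261/41384, c = 3925/2956.

a = -1.03, b = 3.24, c = 1.33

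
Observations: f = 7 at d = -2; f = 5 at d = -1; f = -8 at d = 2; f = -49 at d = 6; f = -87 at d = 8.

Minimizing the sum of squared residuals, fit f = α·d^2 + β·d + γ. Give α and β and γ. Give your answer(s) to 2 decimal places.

α = -1.00, β = -3.17, γ = 3.63

Sums needed: Σd^2·d^2 = 5425, Σd^2·d = 727, Σd^2 = 109, Σd·d = 109, Σd = 13, Σ1 = 5.
And Σd^2·f = -7331, Σd·f = -1025, Σf = -132.
XᵀX·[α, β, γ]ᵀ = Xᵀf becomes [[5425, 727, 109]; [727, 109, 13]; [109, 13, 5]]·[α, β, γ]ᵀ = [-7331, -1025, -132]ᵀ.
Row-reducing yields α = -27041/27074, β = -85953/27074, γ = 49109/13537.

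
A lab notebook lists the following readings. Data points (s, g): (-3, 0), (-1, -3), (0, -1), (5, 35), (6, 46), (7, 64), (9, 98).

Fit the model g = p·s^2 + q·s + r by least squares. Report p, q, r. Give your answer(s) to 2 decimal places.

From the data, Σs^2·s^2 = 10965, Σs^2·s = 1385, Σs^2 = 201, Σs·s = 201, Σs = 23, Σ1 = 7.
And Σs^2·g = 13602, Σs·g = 1784, Σg = 239.
Inverting the 3×3 Gram matrix, [p, q, r]ᵀ = [425807/442402, 1062801/442402, -306968/221201]ᵀ.

p = 0.96, q = 2.40, r = -1.39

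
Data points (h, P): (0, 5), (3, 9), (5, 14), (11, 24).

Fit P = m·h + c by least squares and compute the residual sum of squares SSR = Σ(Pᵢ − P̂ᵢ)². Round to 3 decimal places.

SSR = 1.290

The normal equations are: 155·m + 19·c = 361;  19·m + 4·c = 52.
(Σh·h = 155, Σh = 19, Σ1 = 4, Σh·P = 361, ΣP = 52.)
Δ = 155·4 − 19² = 259.
m = (361·4 − 19·52)/259 = 456/259; c = (155·52 − 19·361)/259 = 1201/259.
Residuals: 94/259, -34/37, 145/259, -1/259; SSR = 334/259.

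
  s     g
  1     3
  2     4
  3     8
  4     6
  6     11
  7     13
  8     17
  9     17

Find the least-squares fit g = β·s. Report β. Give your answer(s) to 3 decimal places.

β = 1.942

Normal-equation sums: Σs·s = 260.
Right-hand side: Σs·g = 505.
Normal equations: [[260]]·[β]ᵀ = [505]ᵀ.
β = 505/260 = 1.94231.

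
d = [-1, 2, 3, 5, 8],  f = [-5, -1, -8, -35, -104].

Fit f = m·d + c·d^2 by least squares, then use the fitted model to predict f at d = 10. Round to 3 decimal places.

From the data, Σd·d = 103, Σd·d^2 = 671, Σd^2·d^2 = 4819.
Right-hand side: Σd·f = -1028, Σd^2·f = -7612.
So MᵀM·[m, c]ᵀ = Mᵀf: [[103, 671]; [671, 4819]]·[m, c]ᵀ = [-1028, -7612]ᵀ.
det = 103·4819 − 671² = 46116.
m = ((-1028)·4819 − 671·(-7612))/46116 = 10/3; c = (103·(-7612) − 671·(-1028))/46116 = -374/183.
At d = 10: f̂ = (10/3)·(10) + (-374/183)·(100) = -31300/183.

f̂ = -171.038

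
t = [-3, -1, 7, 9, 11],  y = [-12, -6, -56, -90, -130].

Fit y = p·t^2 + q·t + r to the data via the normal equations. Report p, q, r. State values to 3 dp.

Compute the Gram sums: Σt^2·t^2 = 23685, Σt^2·t = 2375, Σt^2 = 261, Σt·t = 261, Σt = 23, Σ1 = 5.
For Aᵀy: Σt^2·y = -25878, Σt·y = -2590, Σy = -294.
AᵀA·[p, q, r]ᵀ = Aᵀy becomes [[23685, 2375, 261]; [2375, 261, 23]; [261, 23, 5]]·[p, q, r]ᵀ = [-25878, -2590, -294]ᵀ.
Row-reducing yields p = -14141/14236, q = -1629/3559, r = -68943/14236.

p = -0.993, q = -0.458, r = -4.843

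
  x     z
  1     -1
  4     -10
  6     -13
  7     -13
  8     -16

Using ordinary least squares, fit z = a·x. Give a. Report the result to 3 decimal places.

a = -2.036

Entries of AᵀA: Σx·x = 166.
And Σx·z = -338.
So AᵀA·[a]ᵀ = Aᵀz: [[166]]·[a]ᵀ = [-338]ᵀ.
a = (-338)/166 = -2.03614.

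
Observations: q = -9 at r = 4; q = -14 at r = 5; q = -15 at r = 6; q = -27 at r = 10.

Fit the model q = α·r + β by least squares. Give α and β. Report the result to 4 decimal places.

α = -2.8795, β = 1.7470

The normal system AᵀA·[α, β]ᵀ = Aᵀq is [[177, 25]; [25, 4]]·[α, β]ᵀ = [-466, -65]ᵀ.
det = 177·4 − 25² = 83.
α = ((-466)·4 − 25·(-65))/83 = -239/83; β = (177·(-65) − 25·(-466))/83 = 145/83.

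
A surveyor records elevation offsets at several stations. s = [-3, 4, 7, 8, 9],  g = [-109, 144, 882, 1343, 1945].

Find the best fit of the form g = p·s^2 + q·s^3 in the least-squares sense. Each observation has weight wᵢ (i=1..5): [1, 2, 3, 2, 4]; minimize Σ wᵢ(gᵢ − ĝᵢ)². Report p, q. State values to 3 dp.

p = -3.061, q = 3.008

Forming AᵀWA = [[42232, 353958]; [353958, 3011920]] and AᵀWg = [935365, 7975805]ᵀ gives AᵀWA·[p, q]ᵀ = AᵀWg.
det = 42232·3011920 − 353958² = 1913139676.
p = (935365·3011920 − 353958·7975805)/1913139676 = -418245385/136652834; q = (42232·7975805 − 353958·935365)/1913139676 = 411019435/136652834.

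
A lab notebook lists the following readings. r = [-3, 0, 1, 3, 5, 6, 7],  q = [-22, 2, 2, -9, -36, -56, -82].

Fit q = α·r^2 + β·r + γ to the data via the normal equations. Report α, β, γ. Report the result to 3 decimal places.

α = -2.016, β = 2.217, γ = 2.421

The normal system AᵀA·[α, β, γ]ᵀ = Aᵀq is [[4485, 685, 129]; [685, 129, 19]; [129, 19, 7]]·[α, β, γ]ᵀ = [-7211, -1049, -201]ᵀ.
Row-reducing yields α = -180170/89369, β = 198122/89369, γ = 30907/12767.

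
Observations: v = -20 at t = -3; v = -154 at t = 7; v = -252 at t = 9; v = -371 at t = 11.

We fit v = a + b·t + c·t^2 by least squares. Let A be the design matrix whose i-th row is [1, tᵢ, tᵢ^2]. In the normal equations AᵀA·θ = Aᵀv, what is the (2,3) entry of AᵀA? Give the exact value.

2376

Row 2 ↔ basis t, column 3 ↔ basis t^2, so (AᵀA)_{2,3} = Σᵢ (t)·(t^2) = (-3)·(9) + (7)·(49) + (9)·(81) + (11)·(121) = 2376.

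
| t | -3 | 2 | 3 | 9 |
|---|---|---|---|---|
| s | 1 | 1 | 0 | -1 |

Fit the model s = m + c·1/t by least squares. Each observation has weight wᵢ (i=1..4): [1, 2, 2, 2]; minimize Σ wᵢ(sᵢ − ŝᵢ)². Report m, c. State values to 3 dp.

m = 0.046, c = 0.434

Forming MᵀWM = [[7, 14/9]; [14/9, 139/162]] and MᵀWs = [1, 4/9]ᵀ gives MᵀWM·[m, c]ᵀ = MᵀWs.
Determinant 7·(139/162) − (14/9)² = 581/162.
m = (1·(139/162) − (14/9)·(4/9))/(581/162) = 27/581; c = (7·(4/9) − (14/9)·1)/(581/162) = 36/83.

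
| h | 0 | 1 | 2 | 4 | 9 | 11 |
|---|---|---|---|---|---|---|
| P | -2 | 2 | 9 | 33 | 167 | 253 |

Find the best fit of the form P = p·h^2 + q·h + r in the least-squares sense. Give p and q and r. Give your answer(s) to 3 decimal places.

From the data, Σh^2·h^2 = 21475, Σh^2·h = 2133, Σh^2 = 223, Σh·h = 223, Σh = 27, Σ1 = 6.
For AᵀP: Σh^2·P = 44706, Σh·P = 4438, ΣP = 462.
Solving the 3×3 system (Gaussian elimination) gives p = 48867/23510, q = 2609/23510, r = -8847/11755.

p = 2.079, q = 0.111, r = -0.753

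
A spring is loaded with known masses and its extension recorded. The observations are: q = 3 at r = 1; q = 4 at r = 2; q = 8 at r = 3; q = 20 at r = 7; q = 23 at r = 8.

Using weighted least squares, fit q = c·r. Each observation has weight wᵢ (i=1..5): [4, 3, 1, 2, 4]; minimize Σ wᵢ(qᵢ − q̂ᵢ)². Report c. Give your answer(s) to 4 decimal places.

Compute the Gram sums: Σwᵢ·r·r = 379.
For XᵀWq: Σwᵢ·r·q = 1076.
c = 1076/379 = 2.83905.

c = 2.8391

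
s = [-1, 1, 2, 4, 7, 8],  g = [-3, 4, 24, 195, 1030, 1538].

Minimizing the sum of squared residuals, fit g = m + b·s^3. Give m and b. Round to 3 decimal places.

Forming AᵀA = [[6, 927]; [927, 383955]] and Aᵀg = [2788, 1153425]ᵀ gives AᵀA·[m, b]ᵀ = Aᵀg.
det = 6·383955 − 927² = 1444401.
m = (2788·383955 − 927·1153425)/1444401 = 413855/481467; b = (6·1153425 − 927·2788)/1444401 = 481786/160489.

m = 0.860, b = 3.002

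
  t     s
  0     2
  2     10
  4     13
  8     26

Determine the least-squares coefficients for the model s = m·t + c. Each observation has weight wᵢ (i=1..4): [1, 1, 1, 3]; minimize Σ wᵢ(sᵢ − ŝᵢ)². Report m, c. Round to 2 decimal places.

Entries of MᵀWM: Σwᵢ·t·t = 212, Σwᵢ·t = 30, Σwᵢ·1 = 6.
And Σwᵢ·t·s = 696, Σwᵢ·s = 103.
Normal equations: [[212, 30]; [30, 6]]·[m, c]ᵀ = [696, 103]ᵀ.
Determinant 212·6 − 30² = 372.
m = (696·6 − 30·103)/372 = 181/62; c = (212·103 − 30·696)/372 = 239/93.

m = 2.92, c = 2.57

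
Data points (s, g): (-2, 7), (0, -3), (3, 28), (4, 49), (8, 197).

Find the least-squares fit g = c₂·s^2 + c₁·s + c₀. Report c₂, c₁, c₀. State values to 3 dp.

c₂ = 2.980, c₁ = 1.124, c₀ = -2.757

Sums needed: Σs^2·s^2 = 4449, Σs^2·s = 595, Σs^2 = 93, Σs·s = 93, Σs = 13, Σ1 = 5.
Moment sums: Σs^2·g = 13672, Σs·g = 1842, Σg = 278.
Normal equations: [[4449, 595, 93]; [595, 93, 13]; [93, 13, 5]]·[c₂, c₁, c₀]ᵀ = [13672, 1842, 278]ᵀ.
Solving the 3×3 system (Gaussian elimination) gives c₂ = 134962/45283, c₁ = 50881/45283, c₀ = -124849/45283.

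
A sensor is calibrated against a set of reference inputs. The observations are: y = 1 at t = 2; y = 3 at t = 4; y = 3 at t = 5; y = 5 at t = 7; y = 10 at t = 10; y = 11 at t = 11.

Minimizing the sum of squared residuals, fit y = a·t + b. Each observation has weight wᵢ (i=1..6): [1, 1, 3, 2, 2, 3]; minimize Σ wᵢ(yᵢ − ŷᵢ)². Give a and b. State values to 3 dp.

Setting ∂/∂a … = 0 gives: 756·a + 88·b = 692;  88·a + 12·b = 76.
Eliminating b: 12·(row 1) − 88·(row 2) gives 1328·a = 12·692 − 88·76 = 1616, so a = 101/83.
Then b = (76 − 88·(101/83))/12 = -215/83.

a = 1.217, b = -2.590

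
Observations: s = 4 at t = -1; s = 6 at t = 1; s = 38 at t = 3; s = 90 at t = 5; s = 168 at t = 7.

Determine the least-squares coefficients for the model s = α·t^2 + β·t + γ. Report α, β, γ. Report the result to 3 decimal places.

Normal-equation sums: Σt^2·t^2 = 3109, Σt^2·t = 495, Σt^2 = 85, Σt·t = 85, Σt = 15, Σ1 = 5.
Right-hand side: Σt^2·s = 10834, Σt·s = 1742, Σs = 306.
Inverting the 3×3 Gram matrix, [α, β, γ]ᵀ = [43/14, 76/35, 173/70]ᵀ.

α = 3.071, β = 2.171, γ = 2.471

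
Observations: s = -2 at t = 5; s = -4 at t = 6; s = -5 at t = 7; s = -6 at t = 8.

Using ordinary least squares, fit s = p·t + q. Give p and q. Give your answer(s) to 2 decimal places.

p = -1.30, q = 4.20

Sums needed: Σt·t = 174, Σt = 26, Σ1 = 4.
Right-hand side: Σt·s = -117, Σs = -17.
Determinant 174·4 − 26² = 20.
p = ((-117)·4 − 26·(-17))/20 = -13/10; q = (174·(-17) − 26·(-117))/20 = 21/5.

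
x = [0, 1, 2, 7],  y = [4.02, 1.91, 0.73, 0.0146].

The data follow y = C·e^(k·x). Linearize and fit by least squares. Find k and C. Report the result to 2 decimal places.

Let Y = ln y. Fitting Y = k·x + ln C by least squares:
AᵀA = [[54.0000, 10.0000]; [10.0000, 4]], rhs = [-29.5695, -2.5031]ᵀ  (here Σx = 10.0000, Σ(x)² = 54.0000, Σln y = -2.5031, Σx·ln y = -29.5695).
Solving (det = 116.0000): k = -0.80386, ln C = 1.38387, so C = exp(1.38387) = 3.99033.

k = -0.80, C = 3.99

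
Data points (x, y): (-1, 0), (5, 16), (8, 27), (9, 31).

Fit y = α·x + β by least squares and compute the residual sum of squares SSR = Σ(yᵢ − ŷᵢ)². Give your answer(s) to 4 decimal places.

Normal-equation sums: Σx·x = 171, Σx = 21, Σ1 = 4.
Moment sums: Σx·y = 575, Σy = 74.
det = 171·4 − 21² = 243.
α = (575·4 − 21·74)/243 = 746/243; β = (171·74 − 21·575)/243 = 193/81.
Residuals: 167/243, -421/243, 14/243, 80/81; SSR = 1082/243.

SSR = 4.4527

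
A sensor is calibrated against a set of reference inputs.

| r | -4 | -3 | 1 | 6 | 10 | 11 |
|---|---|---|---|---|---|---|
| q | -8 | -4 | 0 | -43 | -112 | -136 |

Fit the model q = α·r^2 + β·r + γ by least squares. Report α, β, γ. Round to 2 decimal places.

Compute the Gram sums: Σr^2·r^2 = 26275, Σr^2·r = 2457, Σr^2 = 283, Σr·r = 283, Σr = 21, Σ1 = 6.
Right-hand side: Σr^2·q = -29368, Σr·q = -2830, Σq = -303.
So MᵀM·[α, β, γ]ᵀ = Mᵀq: [[26275, 2457, 283]; [2457, 283, 21]; [283, 21, 6]]·[α, β, γ]ᵀ = [-29368, -2830, -303]ᵀ.
Solving the 3×3 system (Gaussian elimination) gives α = -4035/3992, β = -2293033/1672648, γ = 824981/418162.

α = -1.01, β = -1.37, γ = 1.97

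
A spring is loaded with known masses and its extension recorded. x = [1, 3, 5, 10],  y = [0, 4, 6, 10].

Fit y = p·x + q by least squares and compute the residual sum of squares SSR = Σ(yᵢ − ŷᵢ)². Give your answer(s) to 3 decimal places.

Normal-equation sums: Σx·x = 135, Σx = 19, Σ1 = 4.
For Aᵀy: Σx·y = 142, Σy = 20.
Eliminating q: 4·(row 1) − 19·(row 2) gives 179·p = 4·142 − 19·20 = 188, so p = 188/179.
Then q = (20 − 19·(188/179))/4 = 2/179.
Residuals: -190/179, 150/179, 132/179, -92/179; SSR = 472/179.

SSR = 2.637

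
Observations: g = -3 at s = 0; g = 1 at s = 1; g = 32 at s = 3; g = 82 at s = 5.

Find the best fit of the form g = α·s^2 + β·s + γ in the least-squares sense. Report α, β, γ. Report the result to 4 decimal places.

α = 2.7927, β = 3.2299, γ = -3.7035

Forming XᵀX = [[707, 153, 35]; [153, 35, 9]; [35, 9, 4]] and Xᵀg = [2339, 507, 112]ᵀ gives XᵀX·[α, β, γ]ᵀ = Xᵀg.
Solving the 3×3 system (Gaussian elimination) gives α = 2223/796, β = 2571/796, γ = -737/199.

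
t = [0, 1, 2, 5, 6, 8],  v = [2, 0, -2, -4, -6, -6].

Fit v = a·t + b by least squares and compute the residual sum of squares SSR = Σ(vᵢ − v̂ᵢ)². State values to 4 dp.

The normal system XᵀX·[a, b]ᵀ = Xᵀv is [[130, 22]; [22, 6]]·[a, b]ᵀ = [-108, -16]ᵀ.
Eliminating b: 6·(row 1) − 22·(row 2) gives 296·a = 6·(-108) − 22·(-16) = -296, so a = -1.
Then b = ((-16) − 22·(-1))/6 = 1.
Residuals: 1, 0, -1, 0, -1, 1; SSR = 4.

SSR = 4.0000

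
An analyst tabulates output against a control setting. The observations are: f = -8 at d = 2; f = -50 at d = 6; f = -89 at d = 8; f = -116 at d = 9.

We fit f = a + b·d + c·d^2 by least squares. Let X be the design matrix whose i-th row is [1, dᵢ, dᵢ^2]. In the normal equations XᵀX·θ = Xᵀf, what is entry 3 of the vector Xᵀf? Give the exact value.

Entry 3 ↔ basis d^2, so (Xᵀf)_{3} = Σᵢ (d^2)·fᵢ = (4)·(-8) + (36)·(-50) + (64)·(-89) + (81)·(-116) = -16924.

-16924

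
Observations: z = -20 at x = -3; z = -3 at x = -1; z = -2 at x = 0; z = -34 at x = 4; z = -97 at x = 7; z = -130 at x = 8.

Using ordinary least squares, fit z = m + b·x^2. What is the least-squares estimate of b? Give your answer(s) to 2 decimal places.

b = -1.98

AᵀA·[m, b]ᵀ = Aᵀz reads: 6·m + 139·b = -286;  139·m + 6835·b = -13800.
det = 6·6835 − 139² = 21689.
m = ((-286)·6835 − 139·(-13800))/21689 = -36610/21689; b = (6·(-13800) − 139·(-286))/21689 = -43046/21689.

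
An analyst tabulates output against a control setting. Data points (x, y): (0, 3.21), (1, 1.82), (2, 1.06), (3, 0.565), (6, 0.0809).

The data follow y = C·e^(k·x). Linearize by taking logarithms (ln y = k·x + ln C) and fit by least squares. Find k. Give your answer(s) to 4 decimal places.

Linearized form: ln y = k·x + ln C. From the 5 transformed points,
Over the data: Σx = 12.0000, Σ(x)² = 50.0000, Σln y = -1.2621, Σx·ln y = -16.0847.
Normal system: [[50.0000, 12.0000]; [12.0000, 5]]·[k, ln C]ᵀ = [-16.0847, -1.2621]ᵀ.
Slope k = (n·Σx·ln y − Σx·Σln y)/(n·Σ(x)² − (Σx)²) = (5·-16.0847 − 12.0000·-1.2621)/106.0000 = -0.61583; ln C = (Σln y − k·Σx)/n = 1.22558.

k = -0.6158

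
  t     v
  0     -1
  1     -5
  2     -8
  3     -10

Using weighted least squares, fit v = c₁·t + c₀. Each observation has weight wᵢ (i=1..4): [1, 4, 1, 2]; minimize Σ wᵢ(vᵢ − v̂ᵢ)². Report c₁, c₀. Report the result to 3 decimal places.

Entries of XᵀWX: Σwᵢ·t·t = 26, Σwᵢ·t = 12, Σwᵢ·1 = 8.
Moment sums: Σwᵢ·t·v = -96, Σwᵢ·v = -49.
XᵀWX·[c₁, c₀]ᵀ = XᵀWv becomes [[26, 12]; [12, 8]]·[c₁, c₀]ᵀ = [-96, -49]ᵀ.
det = 26·8 − 12² = 64.
c₁ = ((-96)·8 − 12·(-49))/64 = -45/16; c₀ = (26·(-49) − 12·(-96))/64 = -61/32.

c₁ = -2.813, c₀ = -1.906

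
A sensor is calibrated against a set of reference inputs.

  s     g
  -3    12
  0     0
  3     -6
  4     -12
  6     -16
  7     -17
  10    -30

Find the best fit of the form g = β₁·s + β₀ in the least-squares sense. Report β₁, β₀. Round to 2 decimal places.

With design matrix M, MᵀM = [[219, 27]; [27, 7]] and Mᵀg = [-617, -69]ᵀ.
Eliminating β₀: 7·(row 1) − 27·(row 2) gives 804·β₁ = 7·(-617) − 27·(-69) = -2456, so β₁ = -614/201.
Then β₀ = ((-69) − 27·(-614/201))/7 = 129/67.

β₁ = -3.05, β₀ = 1.93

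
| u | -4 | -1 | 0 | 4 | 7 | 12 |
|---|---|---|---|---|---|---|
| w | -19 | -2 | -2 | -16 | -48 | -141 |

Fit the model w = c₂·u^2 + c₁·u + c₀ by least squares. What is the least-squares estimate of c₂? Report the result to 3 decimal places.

Normal-equation sums: Σu^2·u^2 = 23650, Σu^2·u = 2070, Σu^2 = 226, Σu·u = 226, Σu = 18, Σ1 = 6.
Moment sums: Σu^2·w = -23218, Σu·w = -2014, Σw = -228.
AᵀA·[c₂, c₁, c₀]ᵀ = Aᵀw becomes [[23650, 2070, 226]; [2070, 226, 18]; [226, 18, 6]]·[c₂, c₁, c₀]ᵀ = [-23218, -2014, -228]ᵀ.
Inverting the 3×3 Gram matrix, [c₂, c₁, c₀]ᵀ = [-249375/249734, 87115/249734, -179056/124867]ᵀ.

c₂ = -0.999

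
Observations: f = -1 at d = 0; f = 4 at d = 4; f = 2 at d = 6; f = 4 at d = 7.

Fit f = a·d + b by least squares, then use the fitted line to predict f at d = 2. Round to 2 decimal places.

Sums needed: Σd·d = 101, Σd = 17, Σ1 = 4.
Moment sums: Σd·f = 56, Σf = 9.
So XᵀX·[a, b]ᵀ = Xᵀf: [[101, 17]; [17, 4]]·[a, b]ᵀ = [56, 9]ᵀ.
det = 101·4 − 17² = 115.
a = (56·4 − 17·9)/115 = 71/115; b = (101·9 − 17·56)/115 = -43/115.
At d = 2: f̂ = (71/115)·(2) + (-43/115)·(1) = 99/115.

f̂ = 0.86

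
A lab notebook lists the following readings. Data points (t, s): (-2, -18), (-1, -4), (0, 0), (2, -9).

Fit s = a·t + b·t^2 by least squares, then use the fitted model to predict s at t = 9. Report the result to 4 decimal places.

ŝ = -251.1486

The normal equations are: 9·a + (-1)·b = 22;  (-1)·a + 33·b = -112.
Δ = 9·33 − (-1)² = 296.
a = (22·33 − (-1)·(-112))/296 = 307/148; b = (9·(-112) − (-1)·22)/296 = -493/148.
At t = 9: ŝ = (307/148)·(9) + (-493/148)·(81) = -18585/74.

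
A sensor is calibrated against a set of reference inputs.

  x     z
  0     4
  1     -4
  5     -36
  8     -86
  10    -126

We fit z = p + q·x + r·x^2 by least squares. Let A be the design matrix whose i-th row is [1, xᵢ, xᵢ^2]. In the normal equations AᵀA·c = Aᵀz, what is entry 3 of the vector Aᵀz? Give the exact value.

Entry 3 ↔ basis x^2, so (Aᵀz)_{3} = Σᵢ (x^2)·zᵢ = (0)·(4) + (1)·(-4) + (25)·(-36) + (64)·(-86) + (100)·(-126) = -19008.

-19008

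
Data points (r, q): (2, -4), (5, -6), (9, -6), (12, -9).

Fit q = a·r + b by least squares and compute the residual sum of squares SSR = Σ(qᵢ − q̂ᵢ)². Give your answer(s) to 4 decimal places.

SSR = 1.9741

Setting ∂/∂a … = 0 gives: 254·a + 28·b = -200;  28·a + 4·b = -25.
Eliminating b: 4·(row 1) − 28·(row 2) gives 232·a = 4·(-200) − 28·(-25) = -100, so a = -25/58.
Then b = ((-25) − 28·(-25/58))/4 = -375/116.
Residuals: 11/116, -71/116, 129/116, -69/116; SSR = 229/116.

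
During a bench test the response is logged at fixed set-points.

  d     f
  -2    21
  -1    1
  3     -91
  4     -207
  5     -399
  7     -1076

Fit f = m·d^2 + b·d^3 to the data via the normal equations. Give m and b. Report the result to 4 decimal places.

m = -0.9697, b = -2.9986

Compute the Gram sums: Σd^2·d^2 = 3380, Σd^2·d^3 = 21166, Σd^3·d^3 = 138164.
And Σd^2·f = -66745, Σd^3·f = -434817.
Normal equations: [[3380, 21166]; [21166, 138164]]·[m, b]ᵀ = [-66745, -434817]ᵀ.
Eliminating b: 138164·(row 1) − 21166·(row 2) gives 18994764·m = 138164·(-66745) − 21166·(-434817) = -18419558, so m = -9209779/9497382.
Then b = ((-434817) − 21166·(-9209779/9497382))/138164 = -28478395/9497382.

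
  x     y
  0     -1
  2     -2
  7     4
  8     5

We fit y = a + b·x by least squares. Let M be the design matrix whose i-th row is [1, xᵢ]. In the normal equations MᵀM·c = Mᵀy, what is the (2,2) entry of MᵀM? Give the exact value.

Row 2 ↔ basis x, column 2 ↔ basis x, so (MᵀM)_{2,2} = Σᵢ (x)·(x) = (0)·(0) + (2)·(2) + (7)·(7) + (8)·(8) = 117.

117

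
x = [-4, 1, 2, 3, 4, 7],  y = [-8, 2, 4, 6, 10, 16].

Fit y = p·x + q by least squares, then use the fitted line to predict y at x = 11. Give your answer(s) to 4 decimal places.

ŷ = 24.4289

Forming AᵀA = [[95, 13]; [13, 6]] and Aᵀy = [212, 30]ᵀ gives AᵀA·[p, q]ᵀ = Aᵀy.
det = 95·6 − 13² = 401.
p = (212·6 − 13·30)/401 = 882/401; q = (95·30 − 13·212)/401 = 94/401.
At x = 11: ŷ = (882/401)·(11) + (94/401)·(1) = 9796/401.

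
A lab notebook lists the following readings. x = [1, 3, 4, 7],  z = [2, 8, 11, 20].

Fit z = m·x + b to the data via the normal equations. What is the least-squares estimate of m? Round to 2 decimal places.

m = 3.00

The normal system MᵀM·[m, b]ᵀ = Mᵀz is [[75, 15]; [15, 4]]·[m, b]ᵀ = [210, 41]ᵀ.
det = 75·4 − 15² = 75.
m = (210·4 − 15·41)/75 = 3; b = (75·41 − 15·210)/75 = -1.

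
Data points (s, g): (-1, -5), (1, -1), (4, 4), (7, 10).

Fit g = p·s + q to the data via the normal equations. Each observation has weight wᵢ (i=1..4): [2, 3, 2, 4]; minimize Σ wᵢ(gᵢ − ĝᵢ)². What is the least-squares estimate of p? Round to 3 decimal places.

Normal-equation sums: Σwᵢ·s·s = 233, Σwᵢ·s = 37, Σwᵢ·1 = 11.
For MᵀWg: Σwᵢ·s·g = 319, Σwᵢ·g = 35.
MᵀWM·[p, q]ᵀ = MᵀWg becomes [[233, 37]; [37, 11]]·[p, q]ᵀ = [319, 35]ᵀ.
Δ = 233·11 − 37² = 1194.
p = (319·11 − 37·35)/1194 = 369/199; q = (233·35 − 37·319)/1194 = -608/199.

p = 1.854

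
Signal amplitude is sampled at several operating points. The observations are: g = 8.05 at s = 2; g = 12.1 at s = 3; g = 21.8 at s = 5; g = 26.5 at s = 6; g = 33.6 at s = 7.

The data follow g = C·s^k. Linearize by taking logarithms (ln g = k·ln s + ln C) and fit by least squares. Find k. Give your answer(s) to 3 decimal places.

Let Y = ln g. Fitting Y = k·ln s + ln C by least squares:
Σln s = 7.1389, Σ(ln s)² = 11.2747, Σln g = 14.4525, Σln s·ln g = 21.8557.
Equations: 11.2747·k + 7.1389·ln C = 21.8557;  7.1389·k + 5·ln C = 14.4525.
Solving (det = 5.4099): k = 1.12836, ln C = 1.27945.

k = 1.128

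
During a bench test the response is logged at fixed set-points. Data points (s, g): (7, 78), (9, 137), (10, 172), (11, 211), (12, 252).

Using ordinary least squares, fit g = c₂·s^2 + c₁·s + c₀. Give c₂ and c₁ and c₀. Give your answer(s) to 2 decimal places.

The normal equations are: 54339·c₂ + 5131·c₁ + 495·c₀ = 93938;  5131·c₂ + 495·c₁ + 49·c₀ = 8844;  495·c₂ + 49·c₁ + 5·c₀ = 850.
(Σs^2·s^2 = 54339, Σs^2·s = 5131, Σs^2 = 495, Σs·s = 495, Σs = 49, Σ1 = 5, Σs^2·g = 93938, Σs·g = 8844, Σg = 850.)
Row-reducing yields c₂ = 1178/679, c₁ = 185/97, c₀ = -13883/679.

c₂ = 1.73, c₁ = 1.91, c₀ = -20.45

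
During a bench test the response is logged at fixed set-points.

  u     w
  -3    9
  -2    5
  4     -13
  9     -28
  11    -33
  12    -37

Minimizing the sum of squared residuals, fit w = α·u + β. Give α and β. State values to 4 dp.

α = -3.0109, β = -0.6106

XᵀX·[α, β]ᵀ = Xᵀw reads: 375·α + 31·β = -1148;  31·α + 6·β = -97.
(Σu·u = 375, Σu = 31, Σ1 = 6, Σu·w = -1148, Σw = -97.)
Δ = 375·6 − 31² = 1289.
α = ((-1148)·6 − 31·(-97))/1289 = -3881/1289; β = (375·(-97) − 31·(-1148))/1289 = -787/1289.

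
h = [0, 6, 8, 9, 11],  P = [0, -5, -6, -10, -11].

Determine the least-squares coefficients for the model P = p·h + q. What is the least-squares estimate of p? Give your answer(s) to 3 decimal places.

p = -1.008

The normal equations are: 302·p + 34·q = -289;  34·p + 5·q = -32.
(Σh·h = 302, Σh = 34, Σ1 = 5, Σh·P = -289, ΣP = -32.)
Eliminating q: 5·(row 1) − 34·(row 2) gives 354·p = 5·(-289) − 34·(-32) = -357, so p = -119/118.
Then q = ((-32) − 34·(-119/118))/5 = 27/59.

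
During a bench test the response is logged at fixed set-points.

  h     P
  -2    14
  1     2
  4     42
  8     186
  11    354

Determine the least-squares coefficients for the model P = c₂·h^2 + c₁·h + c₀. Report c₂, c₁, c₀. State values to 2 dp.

c₂ = 3.04, c₁ = -1.19, c₀ = -0.50

Normal-equation sums: Σh^2·h^2 = 19010, Σh^2·h = 1900, Σh^2 = 206, Σh·h = 206, Σh = 22, Σ1 = 5.
And Σh^2·P = 55468, Σh·P = 5524, ΣP = 598.
Normal equations: [[19010, 1900, 206]; [1900, 206, 22]; [206, 22, 5]]·[c₂, c₁, c₀]ᵀ = [55468, 5524, 598]ᵀ.
Inverting the 3×3 Gram matrix, [c₂, c₁, c₀]ᵀ = [22796/7493, -26768/22479, -11318/22479]ᵀ.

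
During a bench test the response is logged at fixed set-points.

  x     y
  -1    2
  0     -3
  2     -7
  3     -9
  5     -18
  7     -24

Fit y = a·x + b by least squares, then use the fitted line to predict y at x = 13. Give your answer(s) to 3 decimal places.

ŷ = -42.581

MᵀM·[a, b]ᵀ = Mᵀy reads: 88·a + 16·b = -301;  16·a + 6·b = -59.
Eliminating b: 6·(row 1) − 16·(row 2) gives 272·a = 6·(-301) − 16·(-59) = -862, so a = -431/136.
Then b = ((-59) − 16·(-431/136))/6 = -47/34.
At x = 13: ŷ = (-431/136)·(13) + (-47/34)·(1) = -5791/136.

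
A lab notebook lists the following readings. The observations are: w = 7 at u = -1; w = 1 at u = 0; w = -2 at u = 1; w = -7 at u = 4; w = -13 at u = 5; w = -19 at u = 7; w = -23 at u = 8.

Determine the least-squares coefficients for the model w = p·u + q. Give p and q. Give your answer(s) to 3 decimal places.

p = -3.079, q = 2.558

Setting ∂/∂p … = 0 gives: 156·p + 24·q = -419;  24·p + 7·q = -56.
Δ = 156·7 − 24² = 516.
p = ((-419)·7 − 24·(-56))/516 = -1589/516; q = (156·(-56) − 24·(-419))/516 = 110/43.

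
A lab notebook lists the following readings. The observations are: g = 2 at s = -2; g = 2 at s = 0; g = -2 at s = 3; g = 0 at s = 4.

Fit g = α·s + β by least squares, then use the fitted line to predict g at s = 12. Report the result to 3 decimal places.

Entries of AᵀA: Σs·s = 29, Σs = 5, Σ1 = 4.
For Aᵀg: Σs·g = -10, Σg = 2.
AᵀA·[α, β]ᵀ = Aᵀg becomes [[29, 5]; [5, 4]]·[α, β]ᵀ = [-10, 2]ᵀ.
Δ = 29·4 − 5² = 91.
α = ((-10)·4 − 5·2)/91 = -50/91; β = (29·2 − 5·(-10))/91 = 108/91.
At s = 12: ĝ = (-50/91)·(12) + (108/91)·(1) = -492/91.

ĝ = -5.407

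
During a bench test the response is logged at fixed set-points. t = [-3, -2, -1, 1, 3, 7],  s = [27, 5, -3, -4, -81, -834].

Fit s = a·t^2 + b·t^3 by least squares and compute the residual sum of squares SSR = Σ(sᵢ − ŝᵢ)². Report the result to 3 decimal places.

The normal system MᵀM·[a, b]ᵀ = Mᵀs is [[2581, 16775]; [16775, 119173]]·[a, b]ᵀ = [-41339, -289019]ᵀ.
Determinant 2581·119173 − 16775² = 26184888.
a = ((-41339)·119173 − 16775·(-289019))/26184888 = -39099461/13092444; b = (2581·(-289019) − 16775·(-41339))/26184888 = -26248157/13092444.
Residuals: -183839/727358, 2968702/3273111, -2202169/1091037, 6488921/6546222, 2984/363679, -1406/172269; SSR = 38905781/6546222.

SSR = 5.943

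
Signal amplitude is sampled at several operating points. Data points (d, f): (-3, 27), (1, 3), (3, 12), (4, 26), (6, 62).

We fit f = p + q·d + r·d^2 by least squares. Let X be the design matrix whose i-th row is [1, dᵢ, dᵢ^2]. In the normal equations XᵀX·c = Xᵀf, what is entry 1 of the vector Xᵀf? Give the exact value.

Entry 1 ↔ basis 1, so (Xᵀf)_{1} = Σᵢ fᵢ = (1)·(27) + (1)·(3) + (1)·(12) + (1)·(26) + (1)·(62) = 130.

130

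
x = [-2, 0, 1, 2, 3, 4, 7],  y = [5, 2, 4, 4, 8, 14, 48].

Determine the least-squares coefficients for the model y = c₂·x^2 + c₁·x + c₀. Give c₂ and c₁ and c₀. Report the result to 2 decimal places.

Entries of MᵀM: Σx^2·x^2 = 2771, Σx^2·x = 435, Σx^2 = 83, Σx·x = 83, Σx = 15, Σ1 = 7.
And Σx^2·y = 2688, Σx·y = 418, Σy = 85.
So MᵀM·[c₂, c₁, c₀]ᵀ = Mᵀy: [[2771, 435, 83]; [435, 83, 15]; [83, 15, 7]]·[c₂, c₁, c₀]ᵀ = [2688, 418, 85]ᵀ.
Row-reducing yields c₂ = 43397/43316, c₁ = -18539/43316, c₀ = 281/238.

c₂ = 1.00, c₁ = -0.43, c₀ = 1.18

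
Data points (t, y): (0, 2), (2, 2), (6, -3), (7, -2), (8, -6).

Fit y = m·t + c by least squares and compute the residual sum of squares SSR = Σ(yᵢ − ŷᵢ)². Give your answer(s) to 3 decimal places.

SSR = 6.555

Normal-equation sums: Σt·t = 153, Σt = 23, Σ1 = 5.
And Σt·y = -76, Σy = -7.
Normal equations: [[153, 23]; [23, 5]]·[m, c]ᵀ = [-76, -7]ᵀ.
det = 153·5 − 23² = 236.
m = ((-76)·5 − 23·(-7))/236 = -219/236; c = (153·(-7) − 23·(-76))/236 = 677/236.
Residuals: -205/236, 233/236, -71/236, 96/59, -341/236; SSR = 1547/236.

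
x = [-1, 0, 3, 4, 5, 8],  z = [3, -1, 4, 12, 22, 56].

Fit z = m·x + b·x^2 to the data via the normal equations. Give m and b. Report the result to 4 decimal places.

m = -1.1655, b = 1.0303

Entries of MᵀM: Σx·x = 115, Σx·x^2 = 727, Σx^2·x^2 = 5059.
Moment sums: Σx·z = 615, Σx^2·z = 4365.
Eliminating b: 5059·(row 1) − 727·(row 2) gives 53256·m = 5059·615 − 727·4365 = -62070, so m = -10345/8876.
Then b = (4365 − 727·(-10345/8876))/5059 = 9145/8876.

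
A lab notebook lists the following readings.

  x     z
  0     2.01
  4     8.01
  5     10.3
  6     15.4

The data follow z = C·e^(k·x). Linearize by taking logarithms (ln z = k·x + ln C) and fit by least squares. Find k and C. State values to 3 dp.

Taking logs, ln z = k·x + ln C, so regress ln z on x.
Over the data: Σx = 15.0000, Σ(x)² = 77.0000, Σln z = 7.8453, Σx·ln z = 36.3897.
Normal system: [[77.0000, 15.0000]; [15.0000, 4]]·[k, ln C]ᵀ = [36.3897, 7.8453]ᵀ.
Δ = 77.0000·4 − (15.0000)² = 83.0000; k = (36.3897·4 − 15.0000·7.8453)/83.0000 = 0.33589, ln C = (77.0000·7.8453 − 15.0000·36.3897)/83.0000 = 0.70175, so C = exp(0.70175) = 2.01729.

k = 0.336, C = 2.017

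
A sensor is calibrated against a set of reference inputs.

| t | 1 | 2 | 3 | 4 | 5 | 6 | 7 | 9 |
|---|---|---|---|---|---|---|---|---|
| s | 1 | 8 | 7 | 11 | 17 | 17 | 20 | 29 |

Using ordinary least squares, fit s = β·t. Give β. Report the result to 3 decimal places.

β = 3.032

Sums needed: Σt·t = 221.
Moment sums: Σt·s = 670.
AᵀA·[β]ᵀ = Aᵀs becomes [[221]]·[β]ᵀ = [670]ᵀ.
β = 670/221 = 3.03167.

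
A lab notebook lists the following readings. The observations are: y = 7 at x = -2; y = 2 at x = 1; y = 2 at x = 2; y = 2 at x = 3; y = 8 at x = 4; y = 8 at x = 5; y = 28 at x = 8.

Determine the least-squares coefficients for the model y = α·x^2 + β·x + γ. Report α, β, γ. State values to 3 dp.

Setting ∂/∂α … = 0 gives: 5091·α + 729·β + 123·γ = 2176;  729·α + 123·β + 21·γ = 294;  123·α + 21·β + 7·γ = 57.
(Σx^2·x^2 = 5091, Σx^2·x = 729, Σx^2 = 123, Σx·x = 123, Σx = 21, Σ1 = 7, Σx^2·y = 2176, Σx·y = 294, Σy = 57.)
Solving the 3×3 system (Gaussian elimination) gives α = 3055/5388, β = -12141/8980, γ = 10039/4490.

α = 0.567, β = -1.352, γ = 2.236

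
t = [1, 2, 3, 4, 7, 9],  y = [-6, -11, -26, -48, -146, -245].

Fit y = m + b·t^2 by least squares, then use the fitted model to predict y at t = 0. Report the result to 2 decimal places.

The normal equations are: 6·m + 160·b = -482;  160·m + 9316·b = -28051.
det = 6·9316 − 160² = 30296.
m = ((-482)·9316 − 160·(-28051))/30296 = -269/3787; b = (6·(-28051) − 160·(-482))/30296 = -45593/15148.
At t = 0: ŷ = (-269/3787)·(1) + (-45593/15148)·(0) = -269/3787.

ŷ = -0.07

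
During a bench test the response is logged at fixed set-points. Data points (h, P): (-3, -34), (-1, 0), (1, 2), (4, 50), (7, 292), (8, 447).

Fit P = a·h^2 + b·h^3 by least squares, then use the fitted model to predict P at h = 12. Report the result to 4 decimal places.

P̂ = 1565.7083

The normal equations are: 6836·a + 50356·b = 43412;  50356·a + 384620·b = 333140.
Δ = 6836·384620 − 50356² = 93535584.
a = (43412·384620 − 50356·333140)/93535584 = -2452325/2922987; b = (6836·333140 − 50356·43412)/93535584 = 2852824/2922987.
At h = 12: P̂ = (-2452325/2922987)·(144) + (2852824/2922987)·(1728) = 1525515024/974329.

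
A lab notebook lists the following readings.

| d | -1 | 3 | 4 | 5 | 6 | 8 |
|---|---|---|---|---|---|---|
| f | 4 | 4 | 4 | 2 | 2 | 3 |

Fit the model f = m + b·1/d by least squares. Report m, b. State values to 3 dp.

m = 3.175, b = -0.634

Setting ∂/∂m … = 0 gives: 6·m + (3/40)·b = 19;  (3/40)·m + (18101/14400)·b = -67/120.
(Σ1 = 6, Σ1/d = 3/40, Σ1/d·1/d = 18101/14400, Σf = 19, Σ1/d·f = -67/120.)
Eliminating b: (18101/14400)·(row 1) − (3/40)·(row 2) gives (1447/192)·m = (18101/14400)·19 − (3/40)·(-67/120) = 172261/7200, so m = 344522/108525.
Then b = ((-67/120) − (3/40)·(344522/108525))/(18101/14400) = -4584/7235.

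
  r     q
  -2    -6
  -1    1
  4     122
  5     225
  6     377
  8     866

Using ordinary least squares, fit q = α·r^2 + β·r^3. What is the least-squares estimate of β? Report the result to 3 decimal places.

Sums needed: Σr^2·r^2 = 6290, Σr^2·r^3 = 44660, Σr^3·r^3 = 328586.
And Σr^2·q = 76550, Σr^3·q = 560804.
Δ = 6290·328586 − 44660² = 72290340.
α = (76550·328586 − 44660·560804)/72290340 = 1795861/1204839; β = (6290·560804 − 44660·76550)/72290340 = 1812236/1204839.

β = 1.504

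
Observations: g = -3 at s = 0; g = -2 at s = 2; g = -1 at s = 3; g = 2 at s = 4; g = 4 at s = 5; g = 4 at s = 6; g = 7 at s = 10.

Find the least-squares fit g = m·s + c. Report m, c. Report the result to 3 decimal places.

m = 1.105, c = -3.163

Setting ∂/∂m … = 0 gives: 190·m + 30·c = 115;  30·m + 7·c = 11.
(Σs·s = 190, Σs = 30, Σ1 = 7, Σs·g = 115, Σg = 11.)
Eliminating c: 7·(row 1) − 30·(row 2) gives 430·m = 7·115 − 30·11 = 475, so m = 95/86.
Then c = (11 − 30·(95/86))/7 = -136/43.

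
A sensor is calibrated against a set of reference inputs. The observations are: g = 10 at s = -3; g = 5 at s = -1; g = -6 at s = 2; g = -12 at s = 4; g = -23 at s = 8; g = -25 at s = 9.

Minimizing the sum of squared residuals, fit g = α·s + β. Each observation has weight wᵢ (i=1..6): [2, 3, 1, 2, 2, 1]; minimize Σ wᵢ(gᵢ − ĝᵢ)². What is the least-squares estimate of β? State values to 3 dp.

β = 1.164

Forming AᵀWA = [[266, 26]; [26, 11]] and AᵀWg = [-776, -66]ᵀ gives AᵀWA·[α, β]ᵀ = AᵀWg.
Determinant 266·11 − 26² = 2250.
α = ((-776)·11 − 26·(-66))/2250 = -682/225; β = (266·(-66) − 26·(-776))/2250 = 262/225.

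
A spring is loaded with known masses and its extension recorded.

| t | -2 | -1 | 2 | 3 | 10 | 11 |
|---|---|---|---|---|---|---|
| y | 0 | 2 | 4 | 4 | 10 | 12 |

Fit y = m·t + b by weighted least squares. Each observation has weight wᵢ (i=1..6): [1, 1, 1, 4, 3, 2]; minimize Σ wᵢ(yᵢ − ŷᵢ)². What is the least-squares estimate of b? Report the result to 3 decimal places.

b = 1.847

The normal system MᵀWM·[m, b]ᵀ = MᵀWy is [[587, 63]; [63, 12]]·[m, b]ᵀ = [618, 76]ᵀ.
det = 587·12 − 63² = 3075.
m = (618·12 − 63·76)/3075 = 876/1025; b = (587·76 − 63·618)/3075 = 5678/3075.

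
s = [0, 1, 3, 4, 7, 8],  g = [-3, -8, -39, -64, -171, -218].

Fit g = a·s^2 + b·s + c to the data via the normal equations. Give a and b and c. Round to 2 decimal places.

a = -2.93, b = -3.53, c = -2.37

Normal-equation sums: Σs^2·s^2 = 6835, Σs^2·s = 947, Σs^2 = 139, Σs·s = 139, Σs = 23, Σ1 = 6.
And Σs^2·g = -23714, Σs·g = -3322, Σg = -503.
Normal equations: [[6835, 947, 139]; [947, 139, 23]; [139, 23, 6]]·[a, b, c]ᵀ = [-23714, -3322, -503]ᵀ.
Row-reducing yields a = -3583/1222, b = -21571/6110, c = -7251/3055.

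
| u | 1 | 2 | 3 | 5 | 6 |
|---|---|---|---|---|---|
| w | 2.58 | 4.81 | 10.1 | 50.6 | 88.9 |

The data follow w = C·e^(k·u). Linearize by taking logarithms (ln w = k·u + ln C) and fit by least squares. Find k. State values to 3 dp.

k = 0.729

Taking logs, ln w = k·u + ln C, so regress ln w on u.
Sums: Σu = 17.0000, Σ(u)² = 75.0000, Σln w = 13.2425, Σu·ln w = 57.5716.
Normal system: [[75.0000, 17.0000]; [17.0000, 5]]·[k, ln C]ᵀ = [57.5716, 13.2425]ᵀ.
Slope k = (n·Σu·ln w − Σu·Σln w)/(n·Σ(u)² − (Σu)²) = (5·57.5716 − 17.0000·13.2425)/86.0000 = 0.72949; ln C = (Σln w − k·Σu)/n = 0.16824.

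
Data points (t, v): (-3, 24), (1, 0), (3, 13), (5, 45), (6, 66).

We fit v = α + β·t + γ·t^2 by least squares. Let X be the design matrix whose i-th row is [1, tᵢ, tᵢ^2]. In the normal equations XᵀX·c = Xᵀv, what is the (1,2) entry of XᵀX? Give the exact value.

Row 1 ↔ basis 1, column 2 ↔ basis t, so (XᵀX)_{1,2} = Σᵢ t = (1)·(-3) + (1)·(1) + (1)·(3) + (1)·(5) + (1)·(6) = 12.

12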